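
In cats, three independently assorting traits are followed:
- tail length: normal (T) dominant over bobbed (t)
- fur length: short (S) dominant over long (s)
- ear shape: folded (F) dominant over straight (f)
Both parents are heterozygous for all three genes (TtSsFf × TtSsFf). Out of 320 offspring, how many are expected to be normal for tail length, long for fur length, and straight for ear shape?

Trihybrid cross: TtSsFf × TtSsFf
Each trait segregates independently with a 3:1 phenotypic ratio, so each gene contributes 3/4 (dominant) or 1/4 (recessive).
Target: normal (tail length), long (fur length), straight (ear shape)
Probability = product of independent per-trait probabilities
= 3/4 × 1/4 × 1/4 = 3/64
Expected count = 3/64 × 320 = 15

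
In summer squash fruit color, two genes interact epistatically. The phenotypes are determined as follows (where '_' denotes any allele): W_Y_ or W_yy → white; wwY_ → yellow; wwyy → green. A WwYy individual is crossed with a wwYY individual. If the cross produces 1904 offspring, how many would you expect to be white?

Cross: WwYy × wwYY — consider each gene separately:
W gene: Ww × ww → 2 Ww, 2 ww → 2 W_ : 2 ww (out of 4)
Y gene: Yy × YY → 2 YY, 2 Yy → 4 Y_ (out of 4)
Genotype classes (out of 4 × 4 = 16): W_Y_ = 2×4 = 8; wwY_ = 2×4 = 8
Apply the phenotype rules: W_Y_ (8) → white; wwY_ (8) → yellow
Phenotype counts (out of 16): 8 white, 8 yellow
white: 8 out of 16 → fraction 1/2
Expected count = 1/2 × 1904 = 952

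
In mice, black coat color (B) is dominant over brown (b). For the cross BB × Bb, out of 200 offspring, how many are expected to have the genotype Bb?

Punnett square for BB × Bb:
Offspring genotypes: 2 BB, 2 Bb
Total offspring: 4
Count with target: 2
Probability: 2/4 = 1/2
Expected count = 1/2 × 200 = 100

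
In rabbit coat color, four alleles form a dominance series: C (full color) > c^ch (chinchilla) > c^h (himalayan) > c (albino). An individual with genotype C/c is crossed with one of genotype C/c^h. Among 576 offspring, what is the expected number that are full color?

Cross: C/c × C/c^h
Allele dominance: C > c^ch > c^h > c
Offspring genotypes: 1 C/C, 1 C/c^h, 1 C/c, 1 c^h/c
Phenotype counts: 3 full color, 1 himalayan
full color: 3 out of 4 → fraction 3/4
Expected count = 3/4 × 576 = 432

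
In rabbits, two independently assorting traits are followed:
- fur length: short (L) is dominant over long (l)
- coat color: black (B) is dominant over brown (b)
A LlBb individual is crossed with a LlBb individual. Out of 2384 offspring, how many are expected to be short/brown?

Dihybrid cross LlBb × LlBb — consider each gene separately:
fur length: Ll × Ll → 1 LL, 2 Ll, 1 ll → 3 L_ : 1 ll (out of 4)
coat color: Bb × Bb → 1 BB, 2 Bb, 1 bb → 3 B_ : 1 bb (out of 4)
Combine (counts out of 4 × 4 = 16): short/black (L_B_) = 3×3 = 9; short/brown (L_bb) = 3×1 = 3; long/black (llB_) = 1×3 = 3; long/brown (llbb) = 1×1 = 1
Phenotype counts (out of 16): 9 short/black, 3 short/brown, 3 long/black, 1 long/brown
short/brown: 3 out of 16 → fraction 3/16
Expected count = 3/16 × 2384 = 447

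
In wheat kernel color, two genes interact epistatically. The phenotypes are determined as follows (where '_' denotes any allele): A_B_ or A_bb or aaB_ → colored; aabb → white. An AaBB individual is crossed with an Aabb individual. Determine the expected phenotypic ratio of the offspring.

Cross: AaBB × Aabb — consider each gene separately:
A gene: Aa × Aa → 1 AA, 2 Aa, 1 aa → 3 A_ : 1 aa (out of 4)
B gene: BB × bb → 4 Bb → 4 B_ (out of 4)
Genotype classes (out of 4 × 4 = 16): A_B_ = 3×4 = 12; aaB_ = 1×4 = 4
Apply the phenotype rules: A_B_ (12) + aaB_ (4) → colored
Phenotype counts (out of 16): 16 colored
Ratio: all colored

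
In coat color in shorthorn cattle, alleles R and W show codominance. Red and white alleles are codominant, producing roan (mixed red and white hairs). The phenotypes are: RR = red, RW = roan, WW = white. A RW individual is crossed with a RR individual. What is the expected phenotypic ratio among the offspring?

Punnett square for RW × RR:
Offspring genotypes: 2 RR, 2 RW
Phenotype counts: 2 red, 2 roan
Ratio: 1 red : 1 roan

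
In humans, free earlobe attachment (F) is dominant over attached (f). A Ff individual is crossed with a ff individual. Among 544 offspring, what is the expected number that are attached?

Punnett square for Ff × ff:
Offspring genotypes: 2 Ff, 2 ff
free: 2, attached: 2
attached: 2 out of 4 → fraction 1/2
Expected count = 1/2 × 544 = 272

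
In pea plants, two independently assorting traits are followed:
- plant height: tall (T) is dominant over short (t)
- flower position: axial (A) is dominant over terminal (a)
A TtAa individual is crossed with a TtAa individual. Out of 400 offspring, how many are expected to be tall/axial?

Dihybrid cross TtAa × TtAa — consider each gene separately:
plant height: Tt × Tt → 1 TT, 2 Tt, 1 tt → 3 T_ : 1 tt (out of 4)
flower position: Aa × Aa → 1 AA, 2 Aa, 1 aa → 3 A_ : 1 aa (out of 4)
Combine (counts out of 4 × 4 = 16): tall/axial (T_A_) = 3×3 = 9; tall/terminal (T_aa) = 3×1 = 3; short/axial (ttA_) = 1×3 = 3; short/terminal (ttaa) = 1×1 = 1
Phenotype counts (out of 16): 9 tall/axial, 3 tall/terminal, 3 short/axial, 1 short/terminal
tall/axial: 9 out of 16 → fraction 9/16
Expected count = 9/16 × 400 = 225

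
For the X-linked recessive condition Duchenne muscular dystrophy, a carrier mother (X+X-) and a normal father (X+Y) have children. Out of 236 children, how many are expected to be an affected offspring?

Cross: X+X- × X+Y
Offspring: 1 X+X+, 1 X+Y, 1 X+X-, 1 X-Y
Probability of an affected offspring: 1/4
Expected count = 1/4 × 236 = 59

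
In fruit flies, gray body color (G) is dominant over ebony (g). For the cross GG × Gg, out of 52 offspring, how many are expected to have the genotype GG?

Punnett square for GG × Gg:
Offspring genotypes: 2 GG, 2 Gg
Total offspring: 4
Count with target: 2
Probability: 2/4 = 1/2
Expected count = 1/2 × 52 = 26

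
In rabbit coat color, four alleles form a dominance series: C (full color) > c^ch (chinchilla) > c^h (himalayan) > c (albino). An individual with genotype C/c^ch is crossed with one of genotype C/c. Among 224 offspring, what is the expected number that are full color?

Cross: C/c^ch × C/c
Allele dominance: C > c^ch > c^h > c
Offspring genotypes: 1 C/C, 1 C/c, 1 C/c^ch, 1 c^ch/c
Phenotype counts: 3 full color, 1 chinchilla
full color: 3 out of 4 → fraction 3/4
Expected count = 3/4 × 224 = 168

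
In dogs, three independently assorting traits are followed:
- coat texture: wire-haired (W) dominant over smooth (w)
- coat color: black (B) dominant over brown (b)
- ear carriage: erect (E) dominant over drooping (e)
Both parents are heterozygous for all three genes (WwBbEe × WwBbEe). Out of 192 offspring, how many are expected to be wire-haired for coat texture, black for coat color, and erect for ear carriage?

Trihybrid cross: WwBbEe × WwBbEe
Each trait segregates independently with a 3:1 phenotypic ratio, so each gene contributes 3/4 (dominant) or 1/4 (recessive).
Target: wire-haired (coat texture), black (coat color), erect (ear carriage)
Probability = product of independent per-trait probabilities
= 3/4 × 3/4 × 3/4 = 27/64
Expected count = 27/64 × 192 = 81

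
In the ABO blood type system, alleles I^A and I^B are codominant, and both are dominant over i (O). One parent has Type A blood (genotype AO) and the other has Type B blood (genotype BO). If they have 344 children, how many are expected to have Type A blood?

Cross: AO × BO
Possible offspring genotypes: 1 AB, 1 AO, 1 BO, 1 OO
Blood type counts: 1 Type AB, 1 Type A, 1 Type B, 1 Type O
Probability of Type A: 1/4
Expected count = 1/4 × 344 = 86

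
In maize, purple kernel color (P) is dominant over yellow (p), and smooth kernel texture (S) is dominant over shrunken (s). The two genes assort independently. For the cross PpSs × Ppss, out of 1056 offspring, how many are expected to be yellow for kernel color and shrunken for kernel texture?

Dihybrid cross PpSs × Ppss — consider each gene separately:
kernel color: Pp × Pp → 1 PP, 2 Pp, 1 pp → 3 P_ : 1 pp (out of 4)
kernel texture: Ss × ss → 2 Ss, 2 ss → 2 S_ : 2 ss (out of 4)
Looking for: yellow (pp) and shrunken (ss)
P(yellow) = 1/4, P(shrunken) = 2/4
P(both) = 1/4 × 2/4 = 2/16 = 1/8
Expected count = 1/8 × 1056 = 132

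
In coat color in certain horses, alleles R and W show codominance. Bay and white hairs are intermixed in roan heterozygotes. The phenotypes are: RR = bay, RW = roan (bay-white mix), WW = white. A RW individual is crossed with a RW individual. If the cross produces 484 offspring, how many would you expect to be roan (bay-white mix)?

Punnett square for RW × RW:
Offspring genotypes: 1 RR, 2 RW, 1 WW
Phenotype counts: 1 bay, 2 roan (bay-white mix), 1 white
roan (bay-white mix): 2 out of 4 → fraction 1/2
Expected count = 1/2 × 484 = 242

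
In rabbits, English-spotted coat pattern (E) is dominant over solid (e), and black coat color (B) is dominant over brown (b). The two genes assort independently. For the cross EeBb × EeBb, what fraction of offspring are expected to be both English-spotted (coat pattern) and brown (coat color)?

Dihybrid cross EeBb × EeBb — consider each gene separately:
coat pattern: Ee × Ee → 1 EE, 2 Ee, 1 ee → 3 E_ : 1 ee (out of 4)
coat color: Bb × Bb → 1 BB, 2 Bb, 1 bb → 3 B_ : 1 bb (out of 4)
Looking for: English-spotted (E_) and brown (bb)
P(English-spotted) = 3/4, P(brown) = 1/4
P(both) = 3/4 × 1/4 = 3/16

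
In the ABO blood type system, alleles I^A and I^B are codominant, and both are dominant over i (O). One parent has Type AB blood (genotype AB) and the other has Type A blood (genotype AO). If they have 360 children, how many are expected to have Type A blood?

Cross: AB × AO
Possible offspring genotypes: 1 AA, 1 AO, 1 AB, 1 BO
Blood type counts: 2 Type A, 1 Type AB, 1 Type B
Probability of Type A: 2/4 = 1/2
Expected count = 1/2 × 360 = 180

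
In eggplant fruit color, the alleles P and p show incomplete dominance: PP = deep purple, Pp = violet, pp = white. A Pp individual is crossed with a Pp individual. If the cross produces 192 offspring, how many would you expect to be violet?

Punnett square for Pp × Pp:
Offspring genotypes: 1 PP, 2 Pp, 1 pp
Phenotype counts: 1 deep purple, 2 violet, 1 white
violet: 2 out of 4 → fraction 1/2
Expected count = 1/2 × 192 = 96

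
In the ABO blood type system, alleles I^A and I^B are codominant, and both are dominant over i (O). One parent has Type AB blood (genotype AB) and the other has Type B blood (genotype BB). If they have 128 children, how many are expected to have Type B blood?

Cross: AB × BB
Possible offspring genotypes: 2 AB, 2 BB
Blood type counts: 2 Type AB, 2 Type B
Probability of Type B: 2/4 = 1/2
Expected count = 1/2 × 128 = 64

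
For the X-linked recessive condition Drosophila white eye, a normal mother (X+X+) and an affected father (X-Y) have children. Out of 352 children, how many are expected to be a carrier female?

Cross: X+X+ × X-Y
Offspring: 2 X+X-, 2 X+Y
Probability of a carrier female: 2/4 = 1/2
Expected count = 1/2 × 352 = 176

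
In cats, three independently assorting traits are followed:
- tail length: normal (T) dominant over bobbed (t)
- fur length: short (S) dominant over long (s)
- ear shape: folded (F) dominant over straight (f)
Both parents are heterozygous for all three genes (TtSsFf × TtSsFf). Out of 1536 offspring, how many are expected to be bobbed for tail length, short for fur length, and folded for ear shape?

Trihybrid cross: TtSsFf × TtSsFf
Each trait segregates independently with a 3:1 phenotypic ratio, so each gene contributes 3/4 (dominant) or 1/4 (recessive).
Target: bobbed (tail length), short (fur length), folded (ear shape)
Probability = product of independent per-trait probabilities
= 1/4 × 3/4 × 3/4 = 9/64
Expected count = 9/64 × 1536 = 216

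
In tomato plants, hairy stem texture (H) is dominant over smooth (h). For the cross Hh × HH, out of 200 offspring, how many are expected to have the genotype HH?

Punnett square for Hh × HH:
Offspring genotypes: 2 HH, 2 Hh
Total offspring: 4
Count with target: 2
Probability: 2/4 = 1/2
Expected count = 1/2 × 200 = 100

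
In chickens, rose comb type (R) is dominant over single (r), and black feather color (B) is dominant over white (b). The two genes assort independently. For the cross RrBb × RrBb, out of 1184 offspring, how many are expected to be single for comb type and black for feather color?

Dihybrid cross RrBb × RrBb — consider each gene separately:
comb type: Rr × Rr → 1 RR, 2 Rr, 1 rr → 3 R_ : 1 rr (out of 4)
feather color: Bb × Bb → 1 BB, 2 Bb, 1 bb → 3 B_ : 1 bb (out of 4)
Looking for: single (rr) and black (B_)
P(single) = 1/4, P(black) = 3/4
P(both) = 1/4 × 3/4 = 3/16
Expected count = 3/16 × 1184 = 222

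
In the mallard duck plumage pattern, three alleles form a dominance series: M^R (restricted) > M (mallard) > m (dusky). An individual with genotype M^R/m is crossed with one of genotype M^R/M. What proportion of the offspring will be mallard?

Cross: M^R/m × M^R/M
Allele dominance: M^R > M > m
Offspring genotypes: 1 M^R/M^R, 1 M^R/M, 1 M^R/m, 1 M/m
Phenotype counts: 3 restricted, 1 mallard
mallard: 1 out of 4
Probability: 1/4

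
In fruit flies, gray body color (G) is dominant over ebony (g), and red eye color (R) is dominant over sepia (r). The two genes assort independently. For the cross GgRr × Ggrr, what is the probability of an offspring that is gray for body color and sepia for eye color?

Dihybrid cross GgRr × Ggrr — consider each gene separately:
body color: Gg × Gg → 1 GG, 2 Gg, 1 gg → 3 G_ : 1 gg (out of 4)
eye color: Rr × rr → 2 Rr, 2 rr → 2 R_ : 2 rr (out of 4)
Looking for: gray (G_) and sepia (rr)
P(gray) = 3/4, P(sepia) = 2/4
P(both) = 3/4 × 2/4 = 6/16 = 3/8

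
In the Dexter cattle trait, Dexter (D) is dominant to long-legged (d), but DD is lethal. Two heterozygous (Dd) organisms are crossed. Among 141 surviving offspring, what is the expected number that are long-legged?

Cross: Dd × Dd
Punnett square offspring (before lethality): 1 DD, 2 Dd, 1 dd
The DD genotype is lethal (embryos die); surviving offspring: 2 Dd, 1 dd
long-legged: 1 out of 3 → fraction 1/3
Expected count = 1/3 × 141 = 47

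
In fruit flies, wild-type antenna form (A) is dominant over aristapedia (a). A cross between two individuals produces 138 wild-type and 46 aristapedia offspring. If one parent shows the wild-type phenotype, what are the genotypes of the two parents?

Observed offspring: 138 wild-type, 46 aristapedia
The observed ratio simplifies to 3:1. Aristapedia (aa) offspring appear, so each parent must contribute one a allele. The parent stated to show wild-type carries A, so it is Aa. The other parent is then either Aa or aa: Aa × aa would give a 1:1 split, whereas Aa × Aa gives 3:1 — matching the data. So both parents are heterozygous (Aa × Aa).
Parent genotypes: Aa × Aa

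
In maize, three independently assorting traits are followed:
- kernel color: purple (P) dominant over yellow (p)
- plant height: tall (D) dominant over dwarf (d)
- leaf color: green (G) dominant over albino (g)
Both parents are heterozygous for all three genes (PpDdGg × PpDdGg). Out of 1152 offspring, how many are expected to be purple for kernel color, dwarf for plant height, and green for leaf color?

Trihybrid cross: PpDdGg × PpDdGg
Each trait segregates independently with a 3:1 phenotypic ratio, so each gene contributes 3/4 (dominant) or 1/4 (recessive).
Target: purple (kernel color), dwarf (plant height), green (leaf color)
Probability = product of independent per-trait probabilities
= 3/4 × 1/4 × 3/4 = 9/64
Expected count = 9/64 × 1152 = 162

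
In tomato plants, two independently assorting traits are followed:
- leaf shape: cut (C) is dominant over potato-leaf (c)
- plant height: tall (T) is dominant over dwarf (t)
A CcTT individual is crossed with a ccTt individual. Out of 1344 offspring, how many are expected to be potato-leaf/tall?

Dihybrid cross CcTT × ccTt — consider each gene separately:
leaf shape: Cc × cc → 2 Cc, 2 cc → 2 C_ : 2 cc (out of 4)
plant height: TT × Tt → 2 TT, 2 Tt → 4 T_ (out of 4)
Combine (counts out of 4 × 4 = 16): cut/tall (C_T_) = 2×4 = 8; potato-leaf/tall (ccT_) = 2×4 = 8
Phenotype counts (out of 16): 8 cut/tall, 8 potato-leaf/tall
potato-leaf/tall: 8 out of 16 → fraction 1/2
Expected count = 1/2 × 1344 = 672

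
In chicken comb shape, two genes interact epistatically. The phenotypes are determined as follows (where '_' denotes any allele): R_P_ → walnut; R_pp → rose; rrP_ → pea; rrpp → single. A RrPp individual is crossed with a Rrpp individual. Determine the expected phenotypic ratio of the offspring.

Cross: RrPp × Rrpp — consider each gene separately:
R gene: Rr × Rr → 1 RR, 2 Rr, 1 rr → 3 R_ : 1 rr (out of 4)
P gene: Pp × pp → 2 Pp, 2 pp → 2 P_ : 2 pp (out of 4)
Genotype classes (out of 4 × 4 = 16): R_P_ = 3×2 = 6; R_pp = 3×2 = 6; rrP_ = 1×2 = 2; rrpp = 1×2 = 2
Apply the phenotype rules: R_P_ (6) → walnut; R_pp (6) → rose; rrP_ (2) → pea; rrpp (2) → single
Phenotype counts (out of 16): 6 walnut, 6 rose, 2 pea, 2 single
Ratio: 3 walnut : 3 rose : 1 pea : 1 single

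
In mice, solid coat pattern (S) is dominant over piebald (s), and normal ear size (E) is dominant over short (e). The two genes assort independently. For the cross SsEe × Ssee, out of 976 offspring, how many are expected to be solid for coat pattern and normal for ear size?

Dihybrid cross SsEe × Ssee — consider each gene separately:
coat pattern: Ss × Ss → 1 SS, 2 Ss, 1 ss → 3 S_ : 1 ss (out of 4)
ear size: Ee × ee → 2 Ee, 2 ee → 2 E_ : 2 ee (out of 4)
Looking for: solid (S_) and normal (E_)
P(solid) = 3/4, P(normal) = 2/4
P(both) = 3/4 × 2/4 = 6/16 = 3/8
Expected count = 3/8 × 976 = 366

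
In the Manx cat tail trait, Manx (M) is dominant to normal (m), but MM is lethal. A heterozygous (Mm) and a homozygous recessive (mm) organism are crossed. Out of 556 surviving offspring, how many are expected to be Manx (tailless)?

Cross: Mm × mm
Punnett square offspring (before lethality): 2 Mm, 2 mm
No MM offspring are produced in this cross.
Manx (tailless): 2 out of 4 → fraction 1/2
Expected count = 1/2 × 556 = 278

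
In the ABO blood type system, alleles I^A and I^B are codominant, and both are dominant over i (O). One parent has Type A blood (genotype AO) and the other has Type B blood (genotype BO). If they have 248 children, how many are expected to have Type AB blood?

Cross: AO × BO
Possible offspring genotypes: 1 AB, 1 AO, 1 BO, 1 OO
Blood type counts: 1 Type AB, 1 Type A, 1 Type B, 1 Type O
Probability of Type AB: 1/4
Expected count = 1/4 × 248 = 62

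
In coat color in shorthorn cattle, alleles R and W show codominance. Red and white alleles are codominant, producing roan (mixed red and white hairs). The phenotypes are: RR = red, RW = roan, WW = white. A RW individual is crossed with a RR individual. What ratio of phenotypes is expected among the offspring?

Punnett square for RW × RR:
Offspring genotypes: 2 RR, 2 RW
Phenotype counts: 2 red, 2 roan
Ratio: 1 red : 1 roan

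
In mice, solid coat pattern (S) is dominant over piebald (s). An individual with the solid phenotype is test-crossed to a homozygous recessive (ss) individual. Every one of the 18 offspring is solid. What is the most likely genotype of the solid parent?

Test cross: ? × ss
All offspring are solid.
If the unknown parent were heterozygous (Ss), about half of 18 offspring would be piebald; none are. The unknown parent is most likely homozygous dominant (SS).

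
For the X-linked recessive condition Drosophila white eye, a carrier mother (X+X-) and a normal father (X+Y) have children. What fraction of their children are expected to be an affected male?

Cross: X+X- × X+Y
Offspring: 1 X+X+, 1 X+Y, 1 X+X-, 1 X-Y
Probability of an affected male: 1/4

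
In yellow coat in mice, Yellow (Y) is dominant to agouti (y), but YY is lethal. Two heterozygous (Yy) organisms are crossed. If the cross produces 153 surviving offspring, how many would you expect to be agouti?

Cross: Yy × Yy
Punnett square offspring (before lethality): 1 YY, 2 Yy, 1 yy
The YY genotype is lethal (embryos die); surviving offspring: 2 Yy, 1 yy
agouti: 1 out of 3 → fraction 1/3
Expected count = 1/3 × 153 = 51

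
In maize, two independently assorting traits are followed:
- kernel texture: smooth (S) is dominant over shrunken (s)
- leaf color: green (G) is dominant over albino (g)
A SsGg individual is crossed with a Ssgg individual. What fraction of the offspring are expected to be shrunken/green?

Dihybrid cross SsGg × Ssgg — consider each gene separately:
kernel texture: Ss × Ss → 1 SS, 2 Ss, 1 ss → 3 S_ : 1 ss (out of 4)
leaf color: Gg × gg → 2 Gg, 2 gg → 2 G_ : 2 gg (out of 4)
Combine (counts out of 4 × 4 = 16): smooth/green (S_G_) = 3×2 = 6; smooth/albino (S_gg) = 3×2 = 6; shrunken/green (ssG_) = 1×2 = 2; shrunken/albino (ssgg) = 1×2 = 2
Phenotype counts (out of 16): 6 smooth/green, 6 smooth/albino, 2 shrunken/green, 2 shrunken/albino
shrunken/green: 2 out of 16
Probability: 2/16 = 1/8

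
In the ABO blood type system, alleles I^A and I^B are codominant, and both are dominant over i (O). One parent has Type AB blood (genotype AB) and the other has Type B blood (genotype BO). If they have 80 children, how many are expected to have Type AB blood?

Cross: AB × BO
Possible offspring genotypes: 1 AB, 1 AO, 1 BB, 1 BO
Blood type counts: 1 Type AB, 1 Type A, 2 Type B
Probability of Type AB: 1/4
Expected count = 1/4 × 80 = 20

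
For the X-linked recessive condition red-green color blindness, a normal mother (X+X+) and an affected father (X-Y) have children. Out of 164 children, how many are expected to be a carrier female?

Cross: X+X+ × X-Y
Offspring: 2 X+X-, 2 X+Y
Probability of a carrier female: 2/4 = 1/2
Expected count = 1/2 × 164 = 82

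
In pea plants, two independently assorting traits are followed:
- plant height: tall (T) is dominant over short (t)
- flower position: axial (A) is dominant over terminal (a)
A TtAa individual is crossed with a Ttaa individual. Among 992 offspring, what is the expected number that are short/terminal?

Dihybrid cross TtAa × Ttaa — consider each gene separately:
plant height: Tt × Tt → 1 TT, 2 Tt, 1 tt → 3 T_ : 1 tt (out of 4)
flower position: Aa × aa → 2 Aa, 2 aa → 2 A_ : 2 aa (out of 4)
Combine (counts out of 4 × 4 = 16): tall/axial (T_A_) = 3×2 = 6; tall/terminal (T_aa) = 3×2 = 6; short/axial (ttA_) = 1×2 = 2; short/terminal (ttaa) = 1×2 = 2
Phenotype counts (out of 16): 6 tall/axial, 6 tall/terminal, 2 short/axial, 2 short/terminal
short/terminal: 2 out of 16 → fraction 1/8
Expected count = 1/8 × 992 = 124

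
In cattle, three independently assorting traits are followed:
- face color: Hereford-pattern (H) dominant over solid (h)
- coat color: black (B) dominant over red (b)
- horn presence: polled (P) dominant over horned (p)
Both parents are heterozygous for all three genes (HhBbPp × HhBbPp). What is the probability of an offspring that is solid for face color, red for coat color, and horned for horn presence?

Trihybrid cross: HhBbPp × HhBbPp
Each trait segregates independently with a 3:1 phenotypic ratio, so each gene contributes 3/4 (dominant) or 1/4 (recessive).
Target: solid (face color), red (coat color), horned (horn presence)
Probability = product of independent per-trait probabilities
= 1/4 × 1/4 × 1/4 = 1/64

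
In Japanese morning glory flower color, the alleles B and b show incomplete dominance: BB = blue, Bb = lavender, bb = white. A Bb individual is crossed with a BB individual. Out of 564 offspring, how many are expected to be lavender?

Punnett square for Bb × BB:
Offspring genotypes: 2 BB, 2 Bb
Phenotype counts: 2 blue, 2 lavender
lavender: 2 out of 4 → fraction 1/2
Expected count = 1/2 × 564 = 282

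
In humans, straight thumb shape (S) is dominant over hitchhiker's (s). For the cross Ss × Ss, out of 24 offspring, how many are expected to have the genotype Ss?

Punnett square for Ss × Ss:
Offspring genotypes: 1 SS, 2 Ss, 1 ss
Total offspring: 4
Count with target: 2
Probability: 2/4 = 1/2
Expected count = 1/2 × 24 = 12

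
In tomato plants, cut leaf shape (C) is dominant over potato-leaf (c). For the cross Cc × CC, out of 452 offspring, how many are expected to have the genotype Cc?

Punnett square for Cc × CC:
Offspring genotypes: 2 CC, 2 Cc
Total offspring: 4
Count with target: 2
Probability: 2/4 = 1/2
Expected count = 1/2 × 452 = 226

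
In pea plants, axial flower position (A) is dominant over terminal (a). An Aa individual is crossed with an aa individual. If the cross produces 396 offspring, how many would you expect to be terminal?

Punnett square for Aa × aa:
Offspring genotypes: 2 Aa, 2 aa
axial: 2, terminal: 2
terminal: 2 out of 4 → fraction 1/2
Expected count = 1/2 × 396 = 198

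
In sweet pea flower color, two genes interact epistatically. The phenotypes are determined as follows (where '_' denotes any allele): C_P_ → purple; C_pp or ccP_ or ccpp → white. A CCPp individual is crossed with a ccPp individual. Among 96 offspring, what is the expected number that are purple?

Cross: CCPp × ccPp — consider each gene separately:
C gene: CC × cc → 4 Cc → 4 C_ (out of 4)
P gene: Pp × Pp → 1 PP, 2 Pp, 1 pp → 3 P_ : 1 pp (out of 4)
Genotype classes (out of 4 × 4 = 16): C_P_ = 4×3 = 12; C_pp = 4×1 = 4
Apply the phenotype rules: C_P_ (12) → purple; C_pp (4) → white
Phenotype counts (out of 16): 12 purple, 4 white
purple: 12 out of 16 → fraction 3/4
Expected count = 3/4 × 96 = 72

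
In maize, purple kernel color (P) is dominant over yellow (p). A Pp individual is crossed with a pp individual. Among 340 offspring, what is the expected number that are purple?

Punnett square for Pp × pp:
Offspring genotypes: 2 Pp, 2 pp
purple: 2, yellow: 2
purple: 2 out of 4 → fraction 1/2
Expected count = 1/2 × 340 = 170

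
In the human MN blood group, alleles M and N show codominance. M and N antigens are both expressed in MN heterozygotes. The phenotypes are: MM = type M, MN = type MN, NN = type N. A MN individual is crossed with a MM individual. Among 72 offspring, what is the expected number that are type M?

Punnett square for MN × MM:
Offspring genotypes: 2 MM, 2 MN
Phenotype counts: 2 type M, 2 type MN
type M: 2 out of 4 → fraction 1/2
Expected count = 1/2 × 72 = 36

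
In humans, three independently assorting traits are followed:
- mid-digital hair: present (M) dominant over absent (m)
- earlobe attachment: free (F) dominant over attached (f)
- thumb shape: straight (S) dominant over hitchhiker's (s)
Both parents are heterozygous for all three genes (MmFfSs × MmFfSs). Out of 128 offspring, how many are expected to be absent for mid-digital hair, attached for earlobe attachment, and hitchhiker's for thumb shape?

Trihybrid cross: MmFfSs × MmFfSs
Each trait segregates independently with a 3:1 phenotypic ratio, so each gene contributes 3/4 (dominant) or 1/4 (recessive).
Target: absent (mid-digital hair), attached (earlobe attachment), hitchhiker's (thumb shape)
Probability = product of independent per-trait probabilities
= 1/4 × 1/4 × 1/4 = 1/64
Expected count = 1/64 × 128 = 2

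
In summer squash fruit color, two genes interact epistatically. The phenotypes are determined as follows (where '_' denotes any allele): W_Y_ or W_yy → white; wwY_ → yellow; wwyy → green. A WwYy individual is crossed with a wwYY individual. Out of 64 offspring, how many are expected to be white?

Cross: WwYy × wwYY — consider each gene separately:
W gene: Ww × ww → 2 Ww, 2 ww → 2 W_ : 2 ww (out of 4)
Y gene: Yy × YY → 2 YY, 2 Yy → 4 Y_ (out of 4)
Genotype classes (out of 4 × 4 = 16): W_Y_ = 2×4 = 8; wwY_ = 2×4 = 8
Apply the phenotype rules: W_Y_ (8) → white; wwY_ (8) → yellow
Phenotype counts (out of 16): 8 white, 8 yellow
white: 8 out of 16 → fraction 1/2
Expected count = 1/2 × 64 = 32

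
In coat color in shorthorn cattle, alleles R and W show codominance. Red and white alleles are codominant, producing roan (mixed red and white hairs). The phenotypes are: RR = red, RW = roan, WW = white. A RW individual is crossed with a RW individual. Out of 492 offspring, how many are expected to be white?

Punnett square for RW × RW:
Offspring genotypes: 1 RR, 2 RW, 1 WW
Phenotype counts: 1 red, 2 roan, 1 white
white: 1 out of 4 → fraction 1/4
Expected count = 1/4 × 492 = 123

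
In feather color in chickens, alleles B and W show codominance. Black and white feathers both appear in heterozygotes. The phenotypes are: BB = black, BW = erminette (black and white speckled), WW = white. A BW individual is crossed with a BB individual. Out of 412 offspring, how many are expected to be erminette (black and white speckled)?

Punnett square for BW × BB:
Offspring genotypes: 2 BB, 2 BW
Phenotype counts: 2 black, 2 erminette (black and white speckled)
erminette (black and white speckled): 2 out of 4 → fraction 1/2
Expected count = 1/2 × 412 = 206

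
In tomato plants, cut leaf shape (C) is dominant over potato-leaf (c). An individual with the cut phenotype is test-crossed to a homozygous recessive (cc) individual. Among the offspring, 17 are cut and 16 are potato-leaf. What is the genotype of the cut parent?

Test cross: ? × cc
Offspring: 17 cut, 16 potato-leaf — approximately 1:1.
A 1:1 ratio in a test cross indicates the unknown parent is heterozygous (Cc).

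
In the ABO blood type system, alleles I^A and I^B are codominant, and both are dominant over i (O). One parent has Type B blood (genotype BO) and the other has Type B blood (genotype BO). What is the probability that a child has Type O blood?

Cross: BO × BO
Possible offspring genotypes: 1 BB, 2 BO, 1 OO
Blood type counts: 3 Type B, 1 Type O
Probability of Type O: 1/4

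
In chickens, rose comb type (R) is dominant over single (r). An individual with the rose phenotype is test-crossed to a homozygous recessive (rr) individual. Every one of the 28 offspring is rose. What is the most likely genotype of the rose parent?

Test cross: ? × rr
All offspring are rose.
If the unknown parent were heterozygous (Rr), about half of 28 offspring would be single; none are. The unknown parent is most likely homozygous dominant (RR).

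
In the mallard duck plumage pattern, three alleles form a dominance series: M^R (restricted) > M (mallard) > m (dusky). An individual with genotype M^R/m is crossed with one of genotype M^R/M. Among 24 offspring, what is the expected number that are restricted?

Cross: M^R/m × M^R/M
Allele dominance: M^R > M > m
Offspring genotypes: 1 M^R/M^R, 1 M^R/M, 1 M^R/m, 1 M/m
Phenotype counts: 3 restricted, 1 mallard
restricted: 3 out of 4 → fraction 3/4
Expected count = 3/4 × 24 = 18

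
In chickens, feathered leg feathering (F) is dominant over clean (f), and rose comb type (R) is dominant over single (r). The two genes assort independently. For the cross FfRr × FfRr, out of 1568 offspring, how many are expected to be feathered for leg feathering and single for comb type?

Dihybrid cross FfRr × FfRr — consider each gene separately:
leg feathering: Ff × Ff → 1 FF, 2 Ff, 1 ff → 3 F_ : 1 ff (out of 4)
comb type: Rr × Rr → 1 RR, 2 Rr, 1 rr → 3 R_ : 1 rr (out of 4)
Looking for: feathered (F_) and single (rr)
P(feathered) = 3/4, P(single) = 1/4
P(both) = 3/4 × 1/4 = 3/16
Expected count = 3/16 × 1568 = 294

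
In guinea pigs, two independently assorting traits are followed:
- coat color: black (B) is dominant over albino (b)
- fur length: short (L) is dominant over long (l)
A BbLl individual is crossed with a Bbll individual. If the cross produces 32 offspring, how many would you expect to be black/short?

Dihybrid cross BbLl × Bbll — consider each gene separately:
coat color: Bb × Bb → 1 BB, 2 Bb, 1 bb → 3 B_ : 1 bb (out of 4)
fur length: Ll × ll → 2 Ll, 2 ll → 2 L_ : 2 ll (out of 4)
Combine (counts out of 4 × 4 = 16): black/short (B_L_) = 3×2 = 6; black/long (B_ll) = 3×2 = 6; albino/short (bbL_) = 1×2 = 2; albino/long (bbll) = 1×2 = 2
Phenotype counts (out of 16): 6 black/short, 6 black/long, 2 albino/short, 2 albino/long
black/short: 6 out of 16 → fraction 3/8
Expected count = 3/8 × 32 = 12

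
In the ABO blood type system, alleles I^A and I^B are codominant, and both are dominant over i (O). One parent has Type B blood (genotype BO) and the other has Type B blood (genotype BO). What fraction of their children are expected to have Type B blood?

Cross: BO × BO
Possible offspring genotypes: 1 BB, 2 BO, 1 OO
Blood type counts: 3 Type B, 1 Type O
Probability of Type B: 3/4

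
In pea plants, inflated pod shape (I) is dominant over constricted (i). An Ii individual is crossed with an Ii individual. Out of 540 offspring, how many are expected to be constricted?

Punnett square for Ii × Ii:
Offspring genotypes: 1 II, 2 Ii, 1 ii
inflated: 3, constricted: 1
constricted: 1 out of 4 → fraction 1/4
Expected count = 1/4 × 540 = 135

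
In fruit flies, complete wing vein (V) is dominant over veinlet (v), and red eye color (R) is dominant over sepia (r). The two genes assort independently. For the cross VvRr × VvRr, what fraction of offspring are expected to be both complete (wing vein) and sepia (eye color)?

Dihybrid cross VvRr × VvRr — consider each gene separately:
wing vein: Vv × Vv → 1 VV, 2 Vv, 1 vv → 3 V_ : 1 vv (out of 4)
eye color: Rr × Rr → 1 RR, 2 Rr, 1 rr → 3 R_ : 1 rr (out of 4)
Looking for: complete (V_) and sepia (rr)
P(complete) = 3/4, P(sepia) = 1/4
P(both) = 3/4 × 1/4 = 3/16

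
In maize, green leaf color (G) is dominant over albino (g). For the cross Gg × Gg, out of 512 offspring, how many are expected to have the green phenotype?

Punnett square for Gg × Gg:
Offspring genotypes: 1 GG, 2 Gg, 1 gg
Total offspring: 4
Count with target: 3
Probability: 3/4
Expected count = 3/4 × 512 = 384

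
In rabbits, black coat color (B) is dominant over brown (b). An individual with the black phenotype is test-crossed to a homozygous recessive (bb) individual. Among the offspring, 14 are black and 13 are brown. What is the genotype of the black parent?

Test cross: ? × bb
Offspring: 14 black, 13 brown — approximately 1:1.
A 1:1 ratio in a test cross indicates the unknown parent is heterozygous (Bb).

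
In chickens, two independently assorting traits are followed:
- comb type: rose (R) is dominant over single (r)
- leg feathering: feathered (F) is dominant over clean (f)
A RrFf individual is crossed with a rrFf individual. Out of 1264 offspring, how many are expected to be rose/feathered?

Dihybrid cross RrFf × rrFf — consider each gene separately:
comb type: Rr × rr → 2 Rr, 2 rr → 2 R_ : 2 rr (out of 4)
leg feathering: Ff × Ff → 1 FF, 2 Ff, 1 ff → 3 F_ : 1 ff (out of 4)
Combine (counts out of 4 × 4 = 16): rose/feathered (R_F_) = 2×3 = 6; rose/clean (R_ff) = 2×1 = 2; single/feathered (rrF_) = 2×3 = 6; single/clean (rrff) = 2×1 = 2
Phenotype counts (out of 16): 6 rose/feathered, 2 rose/clean, 6 single/feathered, 2 single/clean
rose/feathered: 6 out of 16 → fraction 3/8
Expected count = 3/8 × 1264 = 474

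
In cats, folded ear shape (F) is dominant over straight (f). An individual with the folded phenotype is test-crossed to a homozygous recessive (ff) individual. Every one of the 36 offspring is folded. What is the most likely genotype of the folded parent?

Test cross: ? × ff
All offspring are folded.
If the unknown parent were heterozygous (Ff), about half of 36 offspring would be straight; none are. The unknown parent is most likely homozygous dominant (FF).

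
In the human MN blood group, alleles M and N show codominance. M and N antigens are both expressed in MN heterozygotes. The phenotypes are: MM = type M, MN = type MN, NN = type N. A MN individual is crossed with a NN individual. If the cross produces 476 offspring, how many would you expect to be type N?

Punnett square for MN × NN:
Offspring genotypes: 2 MN, 2 NN
Phenotype counts: 2 type MN, 2 type N
type N: 2 out of 4 → fraction 1/2
Expected count = 1/2 × 476 = 238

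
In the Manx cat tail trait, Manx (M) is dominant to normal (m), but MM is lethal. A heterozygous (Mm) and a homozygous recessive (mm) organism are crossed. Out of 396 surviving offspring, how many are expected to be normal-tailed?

Cross: Mm × mm
Punnett square offspring (before lethality): 2 Mm, 2 mm
No MM offspring are produced in this cross.
normal-tailed: 2 out of 4 → fraction 1/2
Expected count = 1/2 × 396 = 198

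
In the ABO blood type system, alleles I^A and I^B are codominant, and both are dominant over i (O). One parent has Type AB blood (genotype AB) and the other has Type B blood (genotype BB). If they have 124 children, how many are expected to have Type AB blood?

Cross: AB × BB
Possible offspring genotypes: 2 AB, 2 BB
Blood type counts: 2 Type AB, 2 Type B
Probability of Type AB: 2/4 = 1/2
Expected count = 1/2 × 124 = 62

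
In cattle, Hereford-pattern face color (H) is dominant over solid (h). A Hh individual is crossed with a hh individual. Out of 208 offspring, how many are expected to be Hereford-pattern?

Punnett square for Hh × hh:
Offspring genotypes: 2 Hh, 2 hh
Hereford-pattern: 2, solid: 2
Hereford-pattern: 2 out of 4 → fraction 1/2
Expected count = 1/2 × 208 = 104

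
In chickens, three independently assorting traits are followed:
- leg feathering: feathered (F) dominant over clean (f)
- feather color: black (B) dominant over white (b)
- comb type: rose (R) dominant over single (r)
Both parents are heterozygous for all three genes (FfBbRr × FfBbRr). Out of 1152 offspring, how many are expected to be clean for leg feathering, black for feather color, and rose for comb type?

Trihybrid cross: FfBbRr × FfBbRr
Each trait segregates independently with a 3:1 phenotypic ratio, so each gene contributes 3/4 (dominant) or 1/4 (recessive).
Target: clean (leg feathering), black (feather color), rose (comb type)
Probability = product of independent per-trait probabilities
= 1/4 × 3/4 × 3/4 = 9/64
Expected count = 9/64 × 1152 = 162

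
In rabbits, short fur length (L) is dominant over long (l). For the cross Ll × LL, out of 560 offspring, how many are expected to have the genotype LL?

Punnett square for Ll × LL:
Offspring genotypes: 2 LL, 2 Ll
Total offspring: 4
Count with target: 2
Probability: 2/4 = 1/2
Expected count = 1/2 × 560 = 280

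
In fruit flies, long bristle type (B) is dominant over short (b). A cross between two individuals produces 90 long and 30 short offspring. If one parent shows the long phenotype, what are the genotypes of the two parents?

Observed offspring: 90 long, 30 short
The observed ratio simplifies to 3:1. Short (bb) offspring appear, so each parent must contribute one b allele. The parent stated to show long carries B, so it is Bb. The other parent is then either Bb or bb: Bb × bb would give a 1:1 split, whereas Bb × Bb gives 3:1 — matching the data. So both parents are heterozygous (Bb × Bb).
Parent genotypes: Bb × Bb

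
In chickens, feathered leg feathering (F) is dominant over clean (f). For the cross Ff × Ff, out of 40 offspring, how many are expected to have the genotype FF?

Punnett square for Ff × Ff:
Offspring genotypes: 1 FF, 2 Ff, 1 ff
Total offspring: 4
Count with target: 1
Probability: 1/4
Expected count = 1/4 × 40 = 10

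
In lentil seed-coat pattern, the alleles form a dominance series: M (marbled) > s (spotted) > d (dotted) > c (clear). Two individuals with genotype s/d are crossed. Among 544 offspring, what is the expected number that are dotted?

Cross: s/d × s/d
Allele dominance: M > s > d > c
Offspring genotypes: 1 s/s, 2 s/d, 1 d/d
Phenotype counts: 3 spotted, 1 dotted
dotted: 1 out of 4 → fraction 1/4
Expected count = 1/4 × 544 = 136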